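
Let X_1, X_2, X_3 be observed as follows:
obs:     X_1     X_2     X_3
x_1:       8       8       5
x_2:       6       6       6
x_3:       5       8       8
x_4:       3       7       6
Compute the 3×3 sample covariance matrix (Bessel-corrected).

Step 1 — column means:
  mean(X_1) = (8 + 6 + 5 + 3) / 4 = 22/4 = 5.5
  mean(X_2) = (8 + 6 + 8 + 7) / 4 = 29/4 = 7.25
  mean(X_3) = (5 + 6 + 8 + 6) / 4 = 25/4 = 6.25

Step 2 — sample covariance S[i,j] = (1/(n-1)) · Σ_k (x_{k,i} - mean_i) · (x_{k,j} - mean_j), with n-1 = 3.
  S[X_1,X_1] = ((2.5)·(2.5) + (0.5)·(0.5) + (-0.5)·(-0.5) + (-2.5)·(-2.5)) / 3 = 13/3 = 4.3333
  S[X_1,X_2] = ((2.5)·(0.75) + (0.5)·(-1.25) + (-0.5)·(0.75) + (-2.5)·(-0.25)) / 3 = 1.5/3 = 0.5
  S[X_1,X_3] = ((2.5)·(-1.25) + (0.5)·(-0.25) + (-0.5)·(1.75) + (-2.5)·(-0.25)) / 3 = -3.5/3 = -1.1667
  S[X_2,X_2] = ((0.75)·(0.75) + (-1.25)·(-1.25) + (0.75)·(0.75) + (-0.25)·(-0.25)) / 3 = 2.75/3 = 0.9167
  S[X_2,X_3] = ((0.75)·(-1.25) + (-1.25)·(-0.25) + (0.75)·(1.75) + (-0.25)·(-0.25)) / 3 = 0.75/3 = 0.25
  S[X_3,X_3] = ((-1.25)·(-1.25) + (-0.25)·(-0.25) + (1.75)·(1.75) + (-0.25)·(-0.25)) / 3 = 4.75/3 = 1.5833

S is symmetric (S[j,i] = S[i,j]). Assembling:

S = [[4.3333, 0.5, -1.1667],
 [0.5, 0.9167, 0.25],
 [-1.1667, 0.25, 1.5833]]


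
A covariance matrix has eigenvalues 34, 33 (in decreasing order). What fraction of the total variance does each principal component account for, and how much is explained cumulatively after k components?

Step 1 — total variance = trace(Sigma) = Σ λ_i = 34 + 33 = 67.

Step 2 — fraction explained by component i = λ_i / Σ λ:
  PC1: 34/67 = 0.5075
  PC2: 33/67 = 0.4925

Step 3 — cumulative fraction after k components = (λ_1 + ... + λ_k) / Σ λ:
  k = 1: 34/67 = 0.5075
  k = 2: (34 + 33)/67 = 67/67 = 1

Summary (fraction, with percent):

explained: PC1 0.5075 (50.75%), PC2 0.4925 (49.25%);  cumulative: 0.5075, 1


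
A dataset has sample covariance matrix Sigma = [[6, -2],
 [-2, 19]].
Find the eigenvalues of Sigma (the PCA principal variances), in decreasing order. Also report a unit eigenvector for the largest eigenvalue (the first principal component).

Step 1 — characteristic polynomial of 2×2 Sigma:
  det(Sigma - λI) = λ² - trace · λ + det = 0.
  trace = 6 + 19 = 25, det = 6·19 - (-2)² = 110.
Step 2 — discriminant:
  Δ = trace² - 4·det = 625 - 440 = 185.
Step 3 — eigenvalues:
  λ = (trace ± √Δ)/2 = (25 ± 13.6015)/2,
  λ_1 = 19.3007,  λ_2 = 5.6993.

Step 4 — unit eigenvector for λ_1: solve (Sigma - λ_1 I)v = 0. First row:
  (6 - 19.3007)·v_x + (-2)·v_y = 0, i.e. (-13.3007)·v_x + (-2)·v_y = 0,
  so v ∝ (b, λ_1 - a) = (-2, 13.3007); multiply by -1 so the first entry is positive: u = (2, -13.3007).
  ||u|| = √((2)² + (-13.3007)²) = √(180.9096) ≈ 13.4503,
  v_1 = u/||u|| ≈ (0.1487, -0.9889) (||v_1|| = 1).

λ_1 = 19.3007,  λ_2 = 5.6993;  v_1 ≈ (0.1487, -0.9889)


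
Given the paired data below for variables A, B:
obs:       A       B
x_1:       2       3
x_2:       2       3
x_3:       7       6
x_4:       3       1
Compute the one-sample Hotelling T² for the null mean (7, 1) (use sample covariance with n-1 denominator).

Step 1 — sample mean vector:
  mean(A) = (2 + 2 + 7 + 3) / 4 = 14/4 = 3.5
  mean(B) = (3 + 3 + 6 + 1) / 4 = 13/4 = 3.25
  x̄ = (3.5, 3.25),  deviation x̄ - mu_0 = (3.5, 3.25) - (7, 1) = (-3.5, 2.25).

Step 2 — sample covariance matrix, S[i,j] = (1/(n-1)) · Σ_k (x_{k,i} - mean_i) · (x_{k,j} - mean_j), divisor n-1 = 3:
  S[A,A] = ((-1.5)·(-1.5) + (-1.5)·(-1.5) + (3.5)·(3.5) + (-0.5)·(-0.5)) / 3 = 17/3 = 5.6667
  S[A,B] = ((-1.5)·(-0.25) + (-1.5)·(-0.25) + (3.5)·(2.75) + (-0.5)·(-2.25)) / 3 = 11.5/3 = 3.8333
  S[B,B] = ((-0.25)·(-0.25) + (-0.25)·(-0.25) + (2.75)·(2.75) + (-2.25)·(-2.25)) / 3 = 12.75/3 = 4.25
  S = [[5.6667, 3.8333],
 [3.8333, 4.25]].

Step 3 — invert S. det(S) = 5.6667·4.25 - (3.8333)² = 9.3889.
  S^{-1} = (1/det) · [[d, -b], [-b, a]] = [[0.4527, -0.4083],
 [-0.4083, 0.6036]].

Step 4 — quadratic form (x̄ - mu_0)^T · S^{-1} · (x̄ - mu_0):
  S^{-1} · (x̄ - mu_0) = (-2.503, 2.787),
  (x̄ - mu_0)^T · [...] = (-3.5)·(-2.503) + (2.25)·(2.787) = 15.0311.

Step 5 — scale by n: T² = 4 · 15.0311 = 60.1243.

T² ≈ 60.1243


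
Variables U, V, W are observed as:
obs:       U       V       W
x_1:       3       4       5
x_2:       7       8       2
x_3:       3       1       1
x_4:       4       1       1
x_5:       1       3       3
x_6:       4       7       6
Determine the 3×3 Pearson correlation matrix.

Step 1 — column means:
  mean(U) = (3 + 7 + 3 + 4 + 1 + 4) / 6 = 22/6 = 3.6667
  mean(V) = (4 + 8 + 1 + 1 + 3 + 7) / 6 = 24/6 = 4
  mean(W) = (5 + 2 + 1 + 1 + 3 + 6) / 6 = 18/6 = 3

Step 2 — sample variances and covariances s[i,j] = (1/(n-1)) · Σ_k (x_{k,i} - mean_i) · (x_{k,j} - mean_j), with n-1 = 5:
  s[U,U] = ((-0.6667)·(-0.6667) + (3.3333)·(3.3333) + (-0.6667)·(-0.6667) + (0.3333)·(0.3333) + (-2.6667)·(-2.6667) + (0.3333)·(0.3333)) / 5 = 19.3333/5 = 3.8667
  s[U,V] = ((-0.6667)·(0) + (3.3333)·(4) + (-0.6667)·(-3) + (0.3333)·(-3) + (-2.6667)·(-1) + (0.3333)·(3)) / 5 = 18/5 = 3.6
  s[U,W] = ((-0.6667)·(2) + (3.3333)·(-1) + (-0.6667)·(-2) + (0.3333)·(-2) + (-2.6667)·(0) + (0.3333)·(3)) / 5 = -3/5 = -0.6
  s[V,V] = ((0)·(0) + (4)·(4) + (-3)·(-3) + (-3)·(-3) + (-1)·(-1) + (3)·(3)) / 5 = 44/5 = 8.8
  s[V,W] = ((0)·(2) + (4)·(-1) + (-3)·(-2) + (-3)·(-2) + (-1)·(0) + (3)·(3)) / 5 = 17/5 = 3.4
  s[W,W] = ((2)·(2) + (-1)·(-1) + (-2)·(-2) + (-2)·(-2) + (0)·(0) + (3)·(3)) / 5 = 22/5 = 4.4
  Sample standard deviations s_i = √(s[i,i]):
  s(U) = √(3.8667) = 1.9664
  s(V) = √(8.8) = 2.9665
  s(W) = √(4.4) = 2.0976

Step 3 — r_{ij} = s_{ij} / (s_i · s_j):
  r[U,U] = 1 (diagonal).
  r[U,V] = 3.6 / (1.9664 · 2.9665) = 3.6 / 5.8332 = 0.6172
  r[U,W] = -0.6 / (1.9664 · 2.0976) = -0.6 / 4.1247 = -0.1455
  r[V,V] = 1 (diagonal).
  r[V,W] = 3.4 / (2.9665 · 2.0976) = 3.4 / 6.2225 = 0.5464
  r[W,W] = 1 (diagonal).

R is symmetric with unit diagonal. Assembling:

R = [[1, 0.6172, -0.1455],
 [0.6172, 1, 0.5464],
 [-0.1455, 0.5464, 1]]


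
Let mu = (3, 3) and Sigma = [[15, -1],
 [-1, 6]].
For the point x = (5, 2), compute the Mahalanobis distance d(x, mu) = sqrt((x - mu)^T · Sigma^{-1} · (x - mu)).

Step 1 — centre the observation: (x - mu) = (2, -1).

Step 2 — invert Sigma. det(Sigma) = 15·6 - (-1)² = 89.
  Sigma^{-1} = (1/det) · [[d, -b], [-b, a]] = [[0.0674, 0.0112],
 [0.0112, 0.1685]].

Step 3 — form the quadratic (x - mu)^T · Sigma^{-1} · (x - mu):
  Sigma^{-1} · (x - mu) = (0.1236, -0.1461).
  (x - mu)^T · [Sigma^{-1} · (x - mu)] = (2)·(0.1236) + (-1)·(-0.1461) = 0.3933.

Step 4 — take square root: d = √(0.3933) ≈ 0.6271.

d(x, mu) = √(0.3933) ≈ 0.6271


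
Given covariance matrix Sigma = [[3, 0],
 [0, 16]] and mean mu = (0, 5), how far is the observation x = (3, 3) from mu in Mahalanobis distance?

Step 1 — centre the observation: (x - mu) = (3, -2).

Step 2 — invert Sigma. det(Sigma) = 3·16 - (0)² = 48.
  Sigma^{-1} = (1/det) · [[d, -b], [-b, a]] = [[0.3333, 0],
 [0, 0.0625]].

Step 3 — form the quadratic (x - mu)^T · Sigma^{-1} · (x - mu):
  Sigma^{-1} · (x - mu) = (1, -0.125).
  (x - mu)^T · [Sigma^{-1} · (x - mu)] = (3)·(1) + (-2)·(-0.125) = 3.25.

Step 4 — take square root: d = √(3.25) ≈ 1.8028.

d(x, mu) = √(3.25) ≈ 1.8028


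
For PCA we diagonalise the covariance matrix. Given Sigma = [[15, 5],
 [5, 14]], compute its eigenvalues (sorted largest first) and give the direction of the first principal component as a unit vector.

Step 1 — characteristic polynomial of 2×2 Sigma:
  det(Sigma - λI) = λ² - trace · λ + det = 0.
  trace = 15 + 14 = 29, det = 15·14 - (5)² = 185.
Step 2 — discriminant:
  Δ = trace² - 4·det = 841 - 740 = 101.
Step 3 — eigenvalues:
  λ = (trace ± √Δ)/2 = (29 ± 10.0499)/2,
  λ_1 = 19.5249,  λ_2 = 9.4751.

Step 4 — unit eigenvector for λ_1: solve (Sigma - λ_1 I)v = 0. First row:
  (15 - 19.5249)·v_x + (5)·v_y = 0, i.e. (-4.5249)·v_x + (5)·v_y = 0,
  so v ∝ (b, λ_1 - a) = (5, 4.5249) = u.
  ||u|| = √((5)² + (4.5249)²) = √(45.4751) ≈ 6.7435,
  v_1 = u/||u|| ≈ (0.7415, 0.671) (||v_1|| = 1).

λ_1 = 19.5249,  λ_2 = 9.4751;  v_1 ≈ (0.7415, 0.671)


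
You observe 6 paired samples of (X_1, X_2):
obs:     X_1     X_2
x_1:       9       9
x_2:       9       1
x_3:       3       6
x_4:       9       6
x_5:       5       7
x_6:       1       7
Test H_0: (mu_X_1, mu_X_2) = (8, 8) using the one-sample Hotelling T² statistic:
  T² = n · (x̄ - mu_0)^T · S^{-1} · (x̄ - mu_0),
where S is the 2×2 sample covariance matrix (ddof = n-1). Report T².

Step 1 — sample mean vector:
  mean(X_1) = (9 + 9 + 3 + 9 + 5 + 1) / 6 = 36/6 = 6
  mean(X_2) = (9 + 1 + 6 + 6 + 7 + 7) / 6 = 36/6 = 6
  x̄ = (6, 6),  deviation x̄ - mu_0 = (6, 6) - (8, 8) = (-2, -2).

Step 2 — sample covariance matrix, S[i,j] = (1/(n-1)) · Σ_k (x_{k,i} - mean_i) · (x_{k,j} - mean_j), divisor n-1 = 5:
  S[X_1,X_1] = ((3)·(3) + (3)·(3) + (-3)·(-3) + (3)·(3) + (-1)·(-1) + (-5)·(-5)) / 5 = 62/5 = 12.4
  S[X_1,X_2] = ((3)·(3) + (3)·(-5) + (-3)·(0) + (3)·(0) + (-1)·(1) + (-5)·(1)) / 5 = -12/5 = -2.4
  S[X_2,X_2] = ((3)·(3) + (-5)·(-5) + (0)·(0) + (0)·(0) + (1)·(1) + (1)·(1)) / 5 = 36/5 = 7.2
  S = [[12.4, -2.4],
 [-2.4, 7.2]].

Step 3 — invert S. det(S) = 12.4·7.2 - (-2.4)² = 83.52.
  S^{-1} = (1/det) · [[d, -b], [-b, a]] = [[0.0862, 0.0287],
 [0.0287, 0.1485]].

Step 4 — quadratic form (x̄ - mu_0)^T · S^{-1} · (x̄ - mu_0):
  S^{-1} · (x̄ - mu_0) = (-0.2299, -0.3544),
  (x̄ - mu_0)^T · [...] = (-2)·(-0.2299) + (-2)·(-0.3544) = 1.1686.

Step 5 — scale by n: T² = 6 · 1.1686 = 7.0115.

T² ≈ 7.0115


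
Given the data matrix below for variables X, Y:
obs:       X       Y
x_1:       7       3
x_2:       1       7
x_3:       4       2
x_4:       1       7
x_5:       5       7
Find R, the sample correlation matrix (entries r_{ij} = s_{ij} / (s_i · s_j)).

Step 1 — column means:
  mean(X) = (7 + 1 + 4 + 1 + 5) / 5 = 18/5 = 3.6
  mean(Y) = (3 + 7 + 2 + 7 + 7) / 5 = 26/5 = 5.2

Step 2 — sample variances and covariances s[i,j] = (1/(n-1)) · Σ_k (x_{k,i} - mean_i) · (x_{k,j} - mean_j), with n-1 = 4:
  s[X,X] = ((3.4)·(3.4) + (-2.6)·(-2.6) + (0.4)·(0.4) + (-2.6)·(-2.6) + (1.4)·(1.4)) / 4 = 27.2/4 = 6.8
  s[X,Y] = ((3.4)·(-2.2) + (-2.6)·(1.8) + (0.4)·(-3.2) + (-2.6)·(1.8) + (1.4)·(1.8)) / 4 = -15.6/4 = -3.9
  s[Y,Y] = ((-2.2)·(-2.2) + (1.8)·(1.8) + (-3.2)·(-3.2) + (1.8)·(1.8) + (1.8)·(1.8)) / 4 = 24.8/4 = 6.2
  Sample standard deviations s_i = √(s[i,i]):
  s(X) = √(6.8) = 2.6077
  s(Y) = √(6.2) = 2.49

Step 3 — r_{ij} = s_{ij} / (s_i · s_j):
  r[X,X] = 1 (diagonal).
  r[X,Y] = -3.9 / (2.6077 · 2.49) = -3.9 / 6.4931 = -0.6006
  r[Y,Y] = 1 (diagonal).

R is symmetric with unit diagonal. Assembling:

R = [[1, -0.6006],
 [-0.6006, 1]]


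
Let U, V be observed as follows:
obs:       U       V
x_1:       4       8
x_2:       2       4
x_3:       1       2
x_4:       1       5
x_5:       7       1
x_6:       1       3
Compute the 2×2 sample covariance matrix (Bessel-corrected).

Step 1 — column means:
  mean(U) = (4 + 2 + 1 + 1 + 7 + 1) / 6 = 16/6 = 2.6667
  mean(V) = (8 + 4 + 2 + 5 + 1 + 3) / 6 = 23/6 = 3.8333

Step 2 — sample covariance S[i,j] = (1/(n-1)) · Σ_k (x_{k,i} - mean_i) · (x_{k,j} - mean_j), with n-1 = 5.
  S[U,U] = ((1.3333)·(1.3333) + (-0.6667)·(-0.6667) + (-1.6667)·(-1.6667) + (-1.6667)·(-1.6667) + (4.3333)·(4.3333) + (-1.6667)·(-1.6667)) / 5 = 29.3333/5 = 5.8667
  S[U,V] = ((1.3333)·(4.1667) + (-0.6667)·(0.1667) + (-1.6667)·(-1.8333) + (-1.6667)·(1.1667) + (4.3333)·(-2.8333) + (-1.6667)·(-0.8333)) / 5 = -4.3333/5 = -0.8667
  S[V,V] = ((4.1667)·(4.1667) + (0.1667)·(0.1667) + (-1.8333)·(-1.8333) + (1.1667)·(1.1667) + (-2.8333)·(-2.8333) + (-0.8333)·(-0.8333)) / 5 = 30.8333/5 = 6.1667

S is symmetric (S[j,i] = S[i,j]). Assembling:

S = [[5.8667, -0.8667],
 [-0.8667, 6.1667]]


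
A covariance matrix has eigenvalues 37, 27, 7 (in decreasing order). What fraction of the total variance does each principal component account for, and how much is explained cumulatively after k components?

Step 1 — total variance = trace(Sigma) = Σ λ_i = 37 + 27 + 7 = 71.

Step 2 — fraction explained by component i = λ_i / Σ λ:
  PC1: 37/71 = 0.5211
  PC2: 27/71 = 0.3803
  PC3: 7/71 = 0.0986

Step 3 — cumulative fraction after k components = (λ_1 + ... + λ_k) / Σ λ:
  k = 1: 37/71 = 0.5211
  k = 2: (37 + 27)/71 = 64/71 = 0.9014
  k = 3: (37 + 27 + 7)/71 = 71/71 = 1

Summary (fraction, with percent):

explained: PC1 0.5211 (52.11%), PC2 0.3803 (38.03%), PC3 0.0986 (9.86%);  cumulative: 0.5211, 0.9014, 1


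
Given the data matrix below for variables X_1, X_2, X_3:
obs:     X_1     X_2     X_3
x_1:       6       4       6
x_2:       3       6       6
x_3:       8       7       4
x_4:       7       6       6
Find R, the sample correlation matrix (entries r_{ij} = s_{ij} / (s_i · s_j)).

Step 1 — column means:
  mean(X_1) = (6 + 3 + 8 + 7) / 4 = 24/4 = 6
  mean(X_2) = (4 + 6 + 7 + 6) / 4 = 23/4 = 5.75
  mean(X_3) = (6 + 6 + 4 + 6) / 4 = 22/4 = 5.5

Step 2 — sample variances and covariances s[i,j] = (1/(n-1)) · Σ_k (x_{k,i} - mean_i) · (x_{k,j} - mean_j), with n-1 = 3:
  s[X_1,X_1] = ((0)·(0) + (-3)·(-3) + (2)·(2) + (1)·(1)) / 3 = 14/3 = 4.6667
  s[X_1,X_2] = ((0)·(-1.75) + (-3)·(0.25) + (2)·(1.25) + (1)·(0.25)) / 3 = 2/3 = 0.6667
  s[X_1,X_3] = ((0)·(0.5) + (-3)·(0.5) + (2)·(-1.5) + (1)·(0.5)) / 3 = -4/3 = -1.3333
  s[X_2,X_2] = ((-1.75)·(-1.75) + (0.25)·(0.25) + (1.25)·(1.25) + (0.25)·(0.25)) / 3 = 4.75/3 = 1.5833
  s[X_2,X_3] = ((-1.75)·(0.5) + (0.25)·(0.5) + (1.25)·(-1.5) + (0.25)·(0.5)) / 3 = -2.5/3 = -0.8333
  s[X_3,X_3] = ((0.5)·(0.5) + (0.5)·(0.5) + (-1.5)·(-1.5) + (0.5)·(0.5)) / 3 = 3/3 = 1
  Sample standard deviations s_i = √(s[i,i]):
  s(X_1) = √(4.6667) = 2.1602
  s(X_2) = √(1.5833) = 1.2583
  s(X_3) = √(1) = 1

Step 3 — r_{ij} = s_{ij} / (s_i · s_j):
  r[X_1,X_1] = 1 (diagonal).
  r[X_1,X_2] = 0.6667 / (2.1602 · 1.2583) = 0.6667 / 2.7183 = 0.2453
  r[X_1,X_3] = -1.3333 / (2.1602 · 1) = -1.3333 / 2.1602 = -0.6172
  r[X_2,X_2] = 1 (diagonal).
  r[X_2,X_3] = -0.8333 / (1.2583 · 1) = -0.8333 / 1.2583 = -0.6623
  r[X_3,X_3] = 1 (diagonal).

R is symmetric with unit diagonal. Assembling:

R = [[1, 0.2453, -0.6172],
 [0.2453, 1, -0.6623],
 [-0.6172, -0.6623, 1]]


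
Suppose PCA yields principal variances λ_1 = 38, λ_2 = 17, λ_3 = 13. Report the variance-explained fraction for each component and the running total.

Step 1 — total variance = trace(Sigma) = Σ λ_i = 38 + 17 + 13 = 68.

Step 2 — fraction explained by component i = λ_i / Σ λ:
  PC1: 38/68 = 0.5588
  PC2: 17/68 = 0.25
  PC3: 13/68 = 0.1912

Step 3 — cumulative fraction after k components = (λ_1 + ... + λ_k) / Σ λ:
  k = 1: 38/68 = 0.5588
  k = 2: (38 + 17)/68 = 55/68 = 0.8088
  k = 3: (38 + 17 + 13)/68 = 68/68 = 1

Summary (fraction, with percent):

explained: PC1 0.5588 (55.88%), PC2 0.25 (25%), PC3 0.1912 (19.12%);  cumulative: 0.5588, 0.8088, 1


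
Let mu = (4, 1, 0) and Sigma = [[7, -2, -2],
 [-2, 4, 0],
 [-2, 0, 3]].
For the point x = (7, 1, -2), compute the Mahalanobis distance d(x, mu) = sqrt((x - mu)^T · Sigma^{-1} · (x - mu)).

Step 1 — centre the observation: (x - mu) = (3, 0, -2).

Step 2 — invert Sigma (cofactor / det for 3×3, or solve directly):
  Sigma^{-1} = [[0.2143, 0.1071, 0.1429],
 [0.1071, 0.3036, 0.0714],
 [0.1429, 0.0714, 0.4286]].

Step 3 — form the quadratic (x - mu)^T · Sigma^{-1} · (x - mu):
  Sigma^{-1} · (x - mu) = (0.3571, 0.1786, -0.4286).
  (x - mu)^T · [Sigma^{-1} · (x - mu)] = (3)·(0.3571) + (0)·(0.1786) + (-2)·(-0.4286) = 1.9286.

Step 4 — take square root: d = √(1.9286) ≈ 1.3887.

d(x, mu) = √(1.9286) ≈ 1.3887


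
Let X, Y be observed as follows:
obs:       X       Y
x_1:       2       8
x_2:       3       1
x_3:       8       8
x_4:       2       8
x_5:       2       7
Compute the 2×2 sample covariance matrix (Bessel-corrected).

Step 1 — column means:
  mean(X) = (2 + 3 + 8 + 2 + 2) / 5 = 17/5 = 3.4
  mean(Y) = (8 + 1 + 8 + 8 + 7) / 5 = 32/5 = 6.4

Step 2 — sample covariance S[i,j] = (1/(n-1)) · Σ_k (x_{k,i} - mean_i) · (x_{k,j} - mean_j), with n-1 = 4.
  S[X,X] = ((-1.4)·(-1.4) + (-0.4)·(-0.4) + (4.6)·(4.6) + (-1.4)·(-1.4) + (-1.4)·(-1.4)) / 4 = 27.2/4 = 6.8
  S[X,Y] = ((-1.4)·(1.6) + (-0.4)·(-5.4) + (4.6)·(1.6) + (-1.4)·(1.6) + (-1.4)·(0.6)) / 4 = 4.2/4 = 1.05
  S[Y,Y] = ((1.6)·(1.6) + (-5.4)·(-5.4) + (1.6)·(1.6) + (1.6)·(1.6) + (0.6)·(0.6)) / 4 = 37.2/4 = 9.3

S is symmetric (S[j,i] = S[i,j]). Assembling:

S = [[6.8, 1.05],
 [1.05, 9.3]]


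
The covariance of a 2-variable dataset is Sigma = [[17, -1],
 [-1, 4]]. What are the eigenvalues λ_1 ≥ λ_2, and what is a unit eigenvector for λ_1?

Step 1 — characteristic polynomial of 2×2 Sigma:
  det(Sigma - λI) = λ² - trace · λ + det = 0.
  trace = 17 + 4 = 21, det = 17·4 - (-1)² = 67.
Step 2 — discriminant:
  Δ = trace² - 4·det = 441 - 268 = 173.
Step 3 — eigenvalues:
  λ = (trace ± √Δ)/2 = (21 ± 13.1529)/2,
  λ_1 = 17.0765,  λ_2 = 3.9235.

Step 4 — unit eigenvector for λ_1: solve (Sigma - λ_1 I)v = 0. First row:
  (17 - 17.0765)·v_x + (-1)·v_y = 0, i.e. (-0.0765)·v_x + (-1)·v_y = 0,
  so v ∝ (b, λ_1 - a) = (-1, 0.0765); multiply by -1 so the first entry is positive: u = (1, -0.0765).
  ||u|| = √((1)² + (-0.0765)²) = √(1.0058) ≈ 1.0029,
  v_1 = u/||u|| ≈ (0.9971, -0.0763) (||v_1|| = 1).

λ_1 = 17.0765,  λ_2 = 3.9235;  v_1 ≈ (0.9971, -0.0763)


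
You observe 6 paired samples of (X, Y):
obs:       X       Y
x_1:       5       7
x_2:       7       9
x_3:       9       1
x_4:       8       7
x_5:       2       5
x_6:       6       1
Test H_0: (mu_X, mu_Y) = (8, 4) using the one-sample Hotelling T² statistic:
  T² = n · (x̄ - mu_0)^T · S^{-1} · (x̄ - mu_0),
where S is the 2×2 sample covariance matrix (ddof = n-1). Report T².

Step 1 — sample mean vector:
  mean(X) = (5 + 7 + 9 + 8 + 2 + 6) / 6 = 37/6 = 6.1667
  mean(Y) = (7 + 9 + 1 + 7 + 5 + 1) / 6 = 30/6 = 5
  x̄ = (6.1667, 5),  deviation x̄ - mu_0 = (6.1667, 5) - (8, 4) = (-1.8333, 1).

Step 2 — sample covariance matrix, S[i,j] = (1/(n-1)) · Σ_k (x_{k,i} - mean_i) · (x_{k,j} - mean_j), divisor n-1 = 5:
  S[X,X] = ((-1.1667)·(-1.1667) + (0.8333)·(0.8333) + (2.8333)·(2.8333) + (1.8333)·(1.8333) + (-4.1667)·(-4.1667) + (-0.1667)·(-0.1667)) / 5 = 30.8333/5 = 6.1667
  S[X,Y] = ((-1.1667)·(2) + (0.8333)·(4) + (2.8333)·(-4) + (1.8333)·(2) + (-4.1667)·(0) + (-0.1667)·(-4)) / 5 = -6/5 = -1.2
  S[Y,Y] = ((2)·(2) + (4)·(4) + (-4)·(-4) + (2)·(2) + (0)·(0) + (-4)·(-4)) / 5 = 56/5 = 11.2
  S = [[6.1667, -1.2],
 [-1.2, 11.2]].

Step 3 — invert S. det(S) = 6.1667·11.2 - (-1.2)² = 67.6267.
  S^{-1} = (1/det) · [[d, -b], [-b, a]] = [[0.1656, 0.0177],
 [0.0177, 0.0912]].

Step 4 — quadratic form (x̄ - mu_0)^T · S^{-1} · (x̄ - mu_0):
  S^{-1} · (x̄ - mu_0) = (-0.2859, 0.0587),
  (x̄ - mu_0)^T · [...] = (-1.8333)·(-0.2859) + (1)·(0.0587) = 0.5828.

Step 5 — scale by n: T² = 6 · 0.5828 = 3.4966.

T² ≈ 3.4966


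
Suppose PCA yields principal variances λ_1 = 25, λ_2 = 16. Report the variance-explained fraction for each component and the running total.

Step 1 — total variance = trace(Sigma) = Σ λ_i = 25 + 16 = 41.

Step 2 — fraction explained by component i = λ_i / Σ λ:
  PC1: 25/41 = 0.6098
  PC2: 16/41 = 0.3902

Step 3 — cumulative fraction after k components = (λ_1 + ... + λ_k) / Σ λ:
  k = 1: 25/41 = 0.6098
  k = 2: (25 + 16)/41 = 41/41 = 1

Summary (fraction, with percent):

explained: PC1 0.6098 (60.98%), PC2 0.3902 (39.02%);  cumulative: 0.6098, 1


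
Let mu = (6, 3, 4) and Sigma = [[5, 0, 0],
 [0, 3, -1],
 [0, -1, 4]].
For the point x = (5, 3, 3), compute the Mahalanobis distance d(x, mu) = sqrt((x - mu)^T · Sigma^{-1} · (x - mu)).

Step 1 — centre the observation: (x - mu) = (-1, 0, -1).

Step 2 — invert Sigma (cofactor / det for 3×3, or solve directly):
  Sigma^{-1} = [[0.2, 0, 0],
 [0, 0.3636, 0.0909],
 [0, 0.0909, 0.2727]].

Step 3 — form the quadratic (x - mu)^T · Sigma^{-1} · (x - mu):
  Sigma^{-1} · (x - mu) = (-0.2, -0.0909, -0.2727).
  (x - mu)^T · [Sigma^{-1} · (x - mu)] = (-1)·(-0.2) + (0)·(-0.0909) + (-1)·(-0.2727) = 0.4727.

Step 4 — take square root: d = √(0.4727) ≈ 0.6876.

d(x, mu) = √(0.4727) ≈ 0.6876


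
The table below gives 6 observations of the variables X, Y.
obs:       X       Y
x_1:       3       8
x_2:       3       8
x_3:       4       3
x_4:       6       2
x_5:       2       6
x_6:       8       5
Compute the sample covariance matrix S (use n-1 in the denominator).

Step 1 — column means:
  mean(X) = (3 + 3 + 4 + 6 + 2 + 8) / 6 = 26/6 = 4.3333
  mean(Y) = (8 + 8 + 3 + 2 + 6 + 5) / 6 = 32/6 = 5.3333

Step 2 — sample covariance S[i,j] = (1/(n-1)) · Σ_k (x_{k,i} - mean_i) · (x_{k,j} - mean_j), with n-1 = 5.
  S[X,X] = ((-1.3333)·(-1.3333) + (-1.3333)·(-1.3333) + (-0.3333)·(-0.3333) + (1.6667)·(1.6667) + (-2.3333)·(-2.3333) + (3.6667)·(3.6667)) / 5 = 25.3333/5 = 5.0667
  S[X,Y] = ((-1.3333)·(2.6667) + (-1.3333)·(2.6667) + (-0.3333)·(-2.3333) + (1.6667)·(-3.3333) + (-2.3333)·(0.6667) + (3.6667)·(-0.3333)) / 5 = -14.6667/5 = -2.9333
  S[Y,Y] = ((2.6667)·(2.6667) + (2.6667)·(2.6667) + (-2.3333)·(-2.3333) + (-3.3333)·(-3.3333) + (0.6667)·(0.6667) + (-0.3333)·(-0.3333)) / 5 = 31.3333/5 = 6.2667

S is symmetric (S[j,i] = S[i,j]). Assembling:

S = [[5.0667, -2.9333],
 [-2.9333, 6.2667]]


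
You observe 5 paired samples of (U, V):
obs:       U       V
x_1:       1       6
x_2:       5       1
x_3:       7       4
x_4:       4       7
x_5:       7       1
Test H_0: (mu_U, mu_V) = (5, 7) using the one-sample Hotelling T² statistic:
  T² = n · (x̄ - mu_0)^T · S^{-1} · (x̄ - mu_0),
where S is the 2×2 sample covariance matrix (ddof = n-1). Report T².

Step 1 — sample mean vector:
  mean(U) = (1 + 5 + 7 + 4 + 7) / 5 = 24/5 = 4.8
  mean(V) = (6 + 1 + 4 + 7 + 1) / 5 = 19/5 = 3.8
  x̄ = (4.8, 3.8),  deviation x̄ - mu_0 = (4.8, 3.8) - (5, 7) = (-0.2, -3.2).

Step 2 — sample covariance matrix, S[i,j] = (1/(n-1)) · Σ_k (x_{k,i} - mean_i) · (x_{k,j} - mean_j), divisor n-1 = 4:
  S[U,U] = ((-3.8)·(-3.8) + (0.2)·(0.2) + (2.2)·(2.2) + (-0.8)·(-0.8) + (2.2)·(2.2)) / 4 = 24.8/4 = 6.2
  S[U,V] = ((-3.8)·(2.2) + (0.2)·(-2.8) + (2.2)·(0.2) + (-0.8)·(3.2) + (2.2)·(-2.8)) / 4 = -17.2/4 = -4.3
  S[V,V] = ((2.2)·(2.2) + (-2.8)·(-2.8) + (0.2)·(0.2) + (3.2)·(3.2) + (-2.8)·(-2.8)) / 4 = 30.8/4 = 7.7
  S = [[6.2, -4.3],
 [-4.3, 7.7]].

Step 3 — invert S. det(S) = 6.2·7.7 - (-4.3)² = 29.25.
  S^{-1} = (1/det) · [[d, -b], [-b, a]] = [[0.2632, 0.147],
 [0.147, 0.212]].

Step 4 — quadratic form (x̄ - mu_0)^T · S^{-1} · (x̄ - mu_0):
  S^{-1} · (x̄ - mu_0) = (-0.5231, -0.7077),
  (x̄ - mu_0)^T · [...] = (-0.2)·(-0.5231) + (-3.2)·(-0.7077) = 2.3692.

Step 5 — scale by n: T² = 5 · 2.3692 = 11.8462.

T² ≈ 11.8462


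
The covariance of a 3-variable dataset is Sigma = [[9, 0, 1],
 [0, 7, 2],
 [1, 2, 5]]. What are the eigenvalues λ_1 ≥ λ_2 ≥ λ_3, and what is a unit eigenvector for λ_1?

Step 1 — characteristic polynomial p(λ) = det(λI - Sigma) = λ³ - tr·λ² + c_1·λ - det, where tr = trace, c_1 = sum of the principal 2×2 minors, det = det(Sigma):
  tr = 9 + 7 + 5 = 21,
  c_1 = (9·7 - (0)²) + (9·5 - (1)²) + (7·5 - (2)²) = 63 + 44 + 31 = 138,
  det = 9·(7·5 - (2)²) - (0)·((0)·5 - (2)·(1)) + (1)·((0)·(2) - 7·(1)) = 9·(31) - (0)·(-2) + (1)·(-7) = 272.
  So p(λ) = λ³ - 21λ² + 138λ - 272.
Step 2 — look for an integer root (rational root theorem: any rational root is an integer divisor of 272). Testing λ = 8:
  p(8) = 512 - 1344 + 1104 - 272 = 0  ✓
  Dividing out (λ - 8): p(λ) = (λ - 8)(λ² - 13λ + 34).
Step 3 — remaining eigenvalues from the quadratic λ² - 13λ + 34 = 0:
  Δ = 13² - 4·34 = 169 - 136 = 33,  λ = (13 ± √33)/2 = (13 ± 5.7446)/2 ≈ 9.3723 or 3.6277.
  Sorted: λ_1 = 9.3723,  λ_2 = 8,  λ_3 = 3.6277  (check: sum = 21 = tr ✓).

Step 4 — unit eigenvector for λ_1 ≈ 9.3723: v spans the null space of (Sigma - λ_1 I), whose rows are
  r_1 = (-0.3723, 0, 1),  r_2 = (0, -2.3723, 2),  r_3 = (1, 2, -4.3723).
  v is orthogonal to every row, so take v ∝ r_1 × r_2 = ((0)·(2) - (1)·(-2.3723), (1)·(0) - (-0.3723)·(2), (-0.3723)·(-2.3723) - (0)·(0)) ≈ (2.3723, 0.7446, 0.8832).
  Let u = (2.3723, 0.7446, 0.8832).
  ||u|| = √((2.3723)² + (0.7446)² + (0.8832)²) = √(6.9621) ≈ 2.6386,  v_1 = u/||u|| ≈ (0.8991, 0.2822, 0.3347) (||v_1|| = 1).

λ_1 = 9.3723,  λ_2 = 8,  λ_3 = 3.6277;  v_1 ≈ (0.8991, 0.2822, 0.3347)


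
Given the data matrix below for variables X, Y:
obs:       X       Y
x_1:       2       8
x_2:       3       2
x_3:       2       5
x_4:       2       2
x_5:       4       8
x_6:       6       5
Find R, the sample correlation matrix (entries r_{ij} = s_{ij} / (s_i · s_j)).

Step 1 — column means:
  mean(X) = (2 + 3 + 2 + 2 + 4 + 6) / 6 = 19/6 = 3.1667
  mean(Y) = (8 + 2 + 5 + 2 + 8 + 5) / 6 = 30/6 = 5

Step 2 — sample variances and covariances s[i,j] = (1/(n-1)) · Σ_k (x_{k,i} - mean_i) · (x_{k,j} - mean_j), with n-1 = 5:
  s[X,X] = ((-1.1667)·(-1.1667) + (-0.1667)·(-0.1667) + (-1.1667)·(-1.1667) + (-1.1667)·(-1.1667) + (0.8333)·(0.8333) + (2.8333)·(2.8333)) / 5 = 12.8333/5 = 2.5667
  s[X,Y] = ((-1.1667)·(3) + (-0.1667)·(-3) + (-1.1667)·(0) + (-1.1667)·(-3) + (0.8333)·(3) + (2.8333)·(0)) / 5 = 3/5 = 0.6
  s[Y,Y] = ((3)·(3) + (-3)·(-3) + (0)·(0) + (-3)·(-3) + (3)·(3) + (0)·(0)) / 5 = 36/5 = 7.2
  Sample standard deviations s_i = √(s[i,i]):
  s(X) = √(2.5667) = 1.6021
  s(Y) = √(7.2) = 2.6833

Step 3 — r_{ij} = s_{ij} / (s_i · s_j):
  r[X,X] = 1 (diagonal).
  r[X,Y] = 0.6 / (1.6021 · 2.6833) = 0.6 / 4.2988 = 0.1396
  r[Y,Y] = 1 (diagonal).

R is symmetric with unit diagonal. Assembling:

R = [[1, 0.1396],
 [0.1396, 1]]


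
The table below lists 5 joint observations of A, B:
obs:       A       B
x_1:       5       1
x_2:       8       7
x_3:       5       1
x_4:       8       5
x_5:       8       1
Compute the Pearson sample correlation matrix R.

Step 1 — column means:
  mean(A) = (5 + 8 + 5 + 8 + 8) / 5 = 34/5 = 6.8
  mean(B) = (1 + 7 + 1 + 5 + 1) / 5 = 15/5 = 3

Step 2 — sample variances and covariances s[i,j] = (1/(n-1)) · Σ_k (x_{k,i} - mean_i) · (x_{k,j} - mean_j), with n-1 = 4:
  s[A,A] = ((-1.8)·(-1.8) + (1.2)·(1.2) + (-1.8)·(-1.8) + (1.2)·(1.2) + (1.2)·(1.2)) / 4 = 10.8/4 = 2.7
  s[A,B] = ((-1.8)·(-2) + (1.2)·(4) + (-1.8)·(-2) + (1.2)·(2) + (1.2)·(-2)) / 4 = 12/4 = 3
  s[B,B] = ((-2)·(-2) + (4)·(4) + (-2)·(-2) + (2)·(2) + (-2)·(-2)) / 4 = 32/4 = 8
  Sample standard deviations s_i = √(s[i,i]):
  s(A) = √(2.7) = 1.6432
  s(B) = √(8) = 2.8284

Step 3 — r_{ij} = s_{ij} / (s_i · s_j):
  r[A,A] = 1 (diagonal).
  r[A,B] = 3 / (1.6432 · 2.8284) = 3 / 4.6476 = 0.6455
  r[B,B] = 1 (diagonal).

R is symmetric with unit diagonal. Assembling:

R = [[1, 0.6455],
 [0.6455, 1]]


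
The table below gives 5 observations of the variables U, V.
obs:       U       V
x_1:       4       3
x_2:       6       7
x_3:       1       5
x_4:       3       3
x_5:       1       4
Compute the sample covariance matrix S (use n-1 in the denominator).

Step 1 — column means:
  mean(U) = (4 + 6 + 1 + 3 + 1) / 5 = 15/5 = 3
  mean(V) = (3 + 7 + 5 + 3 + 4) / 5 = 22/5 = 4.4

Step 2 — sample covariance S[i,j] = (1/(n-1)) · Σ_k (x_{k,i} - mean_i) · (x_{k,j} - mean_j), with n-1 = 4.
  S[U,U] = ((1)·(1) + (3)·(3) + (-2)·(-2) + (0)·(0) + (-2)·(-2)) / 4 = 18/4 = 4.5
  S[U,V] = ((1)·(-1.4) + (3)·(2.6) + (-2)·(0.6) + (0)·(-1.4) + (-2)·(-0.4)) / 4 = 6/4 = 1.5
  S[V,V] = ((-1.4)·(-1.4) + (2.6)·(2.6) + (0.6)·(0.6) + (-1.4)·(-1.4) + (-0.4)·(-0.4)) / 4 = 11.2/4 = 2.8

S is symmetric (S[j,i] = S[i,j]). Assembling:

S = [[4.5, 1.5],
 [1.5, 2.8]]


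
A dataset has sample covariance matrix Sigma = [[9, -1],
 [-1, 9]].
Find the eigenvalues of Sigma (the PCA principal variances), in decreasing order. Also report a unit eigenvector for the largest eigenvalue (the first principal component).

Step 1 — characteristic polynomial of 2×2 Sigma:
  det(Sigma - λI) = λ² - trace · λ + det = 0.
  trace = 9 + 9 = 18, det = 9·9 - (-1)² = 80.
Step 2 — discriminant:
  Δ = trace² - 4·det = 324 - 320 = 4.
Step 3 — eigenvalues:
  λ = (trace ± √Δ)/2 = (18 ± 2)/2,
  λ_1 = 10,  λ_2 = 8.

Step 4 — unit eigenvector for λ_1: solve (Sigma - λ_1 I)v = 0. First row:
  (9 - 10)·v_x + (-1)·v_y = 0, i.e. (-1)·v_x + (-1)·v_y = 0,
  so v ∝ (b, λ_1 - a) = (-1, 1); multiply by -1 so the first entry is positive: u = (1, -1).
  ||u|| = √((1)² + (-1)²) = √(2) ≈ 1.4142,
  v_1 = u/||u|| ≈ (0.7071, -0.7071) (||v_1|| = 1).

λ_1 = 10,  λ_2 = 8;  v_1 ≈ (0.7071, -0.7071)


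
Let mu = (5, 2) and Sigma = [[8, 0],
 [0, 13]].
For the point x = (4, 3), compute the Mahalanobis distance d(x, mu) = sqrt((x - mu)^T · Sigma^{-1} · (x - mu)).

Step 1 — centre the observation: (x - mu) = (-1, 1).

Step 2 — invert Sigma. det(Sigma) = 8·13 - (0)² = 104.
  Sigma^{-1} = (1/det) · [[d, -b], [-b, a]] = [[0.125, 0],
 [0, 0.0769]].

Step 3 — form the quadratic (x - mu)^T · Sigma^{-1} · (x - mu):
  Sigma^{-1} · (x - mu) = (-0.125, 0.0769).
  (x - mu)^T · [Sigma^{-1} · (x - mu)] = (-1)·(-0.125) + (1)·(0.0769) = 0.2019.

Step 4 — take square root: d = √(0.2019) ≈ 0.4494.

d(x, mu) = √(0.2019) ≈ 0.4494


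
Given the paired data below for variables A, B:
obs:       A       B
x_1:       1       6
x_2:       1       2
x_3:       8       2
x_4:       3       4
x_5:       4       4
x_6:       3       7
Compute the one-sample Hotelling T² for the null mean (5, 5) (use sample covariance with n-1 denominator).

Step 1 — sample mean vector:
  mean(A) = (1 + 1 + 8 + 3 + 4 + 3) / 6 = 20/6 = 3.3333
  mean(B) = (6 + 2 + 2 + 4 + 4 + 7) / 6 = 25/6 = 4.1667
  x̄ = (3.3333, 4.1667),  deviation x̄ - mu_0 = (3.3333, 4.1667) - (5, 5) = (-1.6667, -0.8333).

Step 2 — sample covariance matrix, S[i,j] = (1/(n-1)) · Σ_k (x_{k,i} - mean_i) · (x_{k,j} - mean_j), divisor n-1 = 5:
  S[A,A] = ((-2.3333)·(-2.3333) + (-2.3333)·(-2.3333) + (4.6667)·(4.6667) + (-0.3333)·(-0.3333) + (0.6667)·(0.6667) + (-0.3333)·(-0.3333)) / 5 = 33.3333/5 = 6.6667
  S[A,B] = ((-2.3333)·(1.8333) + (-2.3333)·(-2.1667) + (4.6667)·(-2.1667) + (-0.3333)·(-0.1667) + (0.6667)·(-0.1667) + (-0.3333)·(2.8333)) / 5 = -10.3333/5 = -2.0667
  S[B,B] = ((1.8333)·(1.8333) + (-2.1667)·(-2.1667) + (-2.1667)·(-2.1667) + (-0.1667)·(-0.1667) + (-0.1667)·(-0.1667) + (2.8333)·(2.8333)) / 5 = 20.8333/5 = 4.1667
  S = [[6.6667, -2.0667],
 [-2.0667, 4.1667]].

Step 3 — invert S. det(S) = 6.6667·4.1667 - (-2.0667)² = 23.5067.
  S^{-1} = (1/det) · [[d, -b], [-b, a]] = [[0.1773, 0.0879],
 [0.0879, 0.2836]].

Step 4 — quadratic form (x̄ - mu_0)^T · S^{-1} · (x̄ - mu_0):
  S^{-1} · (x̄ - mu_0) = (-0.3687, -0.3829),
  (x̄ - mu_0)^T · [...] = (-1.6667)·(-0.3687) + (-0.8333)·(-0.3829) = 0.9335.

Step 5 — scale by n: T² = 6 · 0.9335 = 5.6012.

T² ≈ 5.6012


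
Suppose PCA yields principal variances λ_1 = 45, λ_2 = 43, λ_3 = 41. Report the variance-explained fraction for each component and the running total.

Step 1 — total variance = trace(Sigma) = Σ λ_i = 45 + 43 + 41 = 129.

Step 2 — fraction explained by component i = λ_i / Σ λ:
  PC1: 45/129 = 0.3488
  PC2: 43/129 = 0.3333
  PC3: 41/129 = 0.3178

Step 3 — cumulative fraction after k components = (λ_1 + ... + λ_k) / Σ λ:
  k = 1: 45/129 = 0.3488
  k = 2: (45 + 43)/129 = 88/129 = 0.6822
  k = 3: (45 + 43 + 41)/129 = 129/129 = 1

Summary (fraction, with percent):

explained: PC1 0.3488 (34.88%), PC2 0.3333 (33.33%), PC3 0.3178 (31.78%);  cumulative: 0.3488, 0.6822, 1


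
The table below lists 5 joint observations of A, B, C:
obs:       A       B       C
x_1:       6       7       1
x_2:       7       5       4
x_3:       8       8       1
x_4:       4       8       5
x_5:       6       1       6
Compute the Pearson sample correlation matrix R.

Step 1 — column means:
  mean(A) = (6 + 7 + 8 + 4 + 6) / 5 = 31/5 = 6.2
  mean(B) = (7 + 5 + 8 + 8 + 1) / 5 = 29/5 = 5.8
  mean(C) = (1 + 4 + 1 + 5 + 6) / 5 = 17/5 = 3.4

Step 2 — sample variances and covariances s[i,j] = (1/(n-1)) · Σ_k (x_{k,i} - mean_i) · (x_{k,j} - mean_j), with n-1 = 4:
  s[A,A] = ((-0.2)·(-0.2) + (0.8)·(0.8) + (1.8)·(1.8) + (-2.2)·(-2.2) + (-0.2)·(-0.2)) / 4 = 8.8/4 = 2.2
  s[A,B] = ((-0.2)·(1.2) + (0.8)·(-0.8) + (1.8)·(2.2) + (-2.2)·(2.2) + (-0.2)·(-4.8)) / 4 = -0.8/4 = -0.2
  s[A,C] = ((-0.2)·(-2.4) + (0.8)·(0.6) + (1.8)·(-2.4) + (-2.2)·(1.6) + (-0.2)·(2.6)) / 4 = -7.4/4 = -1.85
  s[B,B] = ((1.2)·(1.2) + (-0.8)·(-0.8) + (2.2)·(2.2) + (2.2)·(2.2) + (-4.8)·(-4.8)) / 4 = 34.8/4 = 8.7
  s[B,C] = ((1.2)·(-2.4) + (-0.8)·(0.6) + (2.2)·(-2.4) + (2.2)·(1.6) + (-4.8)·(2.6)) / 4 = -17.6/4 = -4.4
  s[C,C] = ((-2.4)·(-2.4) + (0.6)·(0.6) + (-2.4)·(-2.4) + (1.6)·(1.6) + (2.6)·(2.6)) / 4 = 21.2/4 = 5.3
  Sample standard deviations s_i = √(s[i,i]):
  s(A) = √(2.2) = 1.4832
  s(B) = √(8.7) = 2.9496
  s(C) = √(5.3) = 2.3022

Step 3 — r_{ij} = s_{ij} / (s_i · s_j):
  r[A,A] = 1 (diagonal).
  r[A,B] = -0.2 / (1.4832 · 2.9496) = -0.2 / 4.3749 = -0.0457
  r[A,C] = -1.85 / (1.4832 · 2.3022) = -1.85 / 3.4147 = -0.5418
  r[B,B] = 1 (diagonal).
  r[B,C] = -4.4 / (2.9496 · 2.3022) = -4.4 / 6.7904 = -0.648
  r[C,C] = 1 (diagonal).

R is symmetric with unit diagonal. Assembling:

R = [[1, -0.0457, -0.5418],
 [-0.0457, 1, -0.648],
 [-0.5418, -0.648, 1]]


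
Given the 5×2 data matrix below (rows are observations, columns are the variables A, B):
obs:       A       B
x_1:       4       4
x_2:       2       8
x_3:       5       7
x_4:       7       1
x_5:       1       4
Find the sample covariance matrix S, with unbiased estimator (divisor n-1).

Step 1 — column means:
  mean(A) = (4 + 2 + 5 + 7 + 1) / 5 = 19/5 = 3.8
  mean(B) = (4 + 8 + 7 + 1 + 4) / 5 = 24/5 = 4.8

Step 2 — sample covariance S[i,j] = (1/(n-1)) · Σ_k (x_{k,i} - mean_i) · (x_{k,j} - mean_j), with n-1 = 4.
  S[A,A] = ((0.2)·(0.2) + (-1.8)·(-1.8) + (1.2)·(1.2) + (3.2)·(3.2) + (-2.8)·(-2.8)) / 4 = 22.8/4 = 5.7
  S[A,B] = ((0.2)·(-0.8) + (-1.8)·(3.2) + (1.2)·(2.2) + (3.2)·(-3.8) + (-2.8)·(-0.8)) / 4 = -13.2/4 = -3.3
  S[B,B] = ((-0.8)·(-0.8) + (3.2)·(3.2) + (2.2)·(2.2) + (-3.8)·(-3.8) + (-0.8)·(-0.8)) / 4 = 30.8/4 = 7.7

S is symmetric (S[j,i] = S[i,j]). Assembling:

S = [[5.7, -3.3],
 [-3.3, 7.7]]


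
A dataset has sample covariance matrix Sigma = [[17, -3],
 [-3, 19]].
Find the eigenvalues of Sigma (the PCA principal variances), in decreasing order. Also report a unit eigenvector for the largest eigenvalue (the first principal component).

Step 1 — characteristic polynomial of 2×2 Sigma:
  det(Sigma - λI) = λ² - trace · λ + det = 0.
  trace = 17 + 19 = 36, det = 17·19 - (-3)² = 314.
Step 2 — discriminant:
  Δ = trace² - 4·det = 1296 - 1256 = 40.
Step 3 — eigenvalues:
  λ = (trace ± √Δ)/2 = (36 ± 6.3246)/2,
  λ_1 = 21.1623,  λ_2 = 14.8377.

Step 4 — unit eigenvector for λ_1: solve (Sigma - λ_1 I)v = 0. First row:
  (17 - 21.1623)·v_x + (-3)·v_y = 0, i.e. (-4.1623)·v_x + (-3)·v_y = 0,
  so v ∝ (b, λ_1 - a) = (-3, 4.1623); multiply by -1 so the first entry is positive: u = (3, -4.1623).
  ||u|| = √((3)² + (-4.1623)²) = √(26.3246) ≈ 5.1307,
  v_1 = u/||u|| ≈ (0.5847, -0.8112) (||v_1|| = 1).

λ_1 = 21.1623,  λ_2 = 14.8377;  v_1 ≈ (0.5847, -0.8112)


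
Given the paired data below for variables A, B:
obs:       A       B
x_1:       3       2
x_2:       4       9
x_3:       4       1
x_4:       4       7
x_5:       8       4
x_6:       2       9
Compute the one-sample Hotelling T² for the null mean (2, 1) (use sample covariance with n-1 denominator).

Step 1 — sample mean vector:
  mean(A) = (3 + 4 + 4 + 4 + 8 + 2) / 6 = 25/6 = 4.1667
  mean(B) = (2 + 9 + 1 + 7 + 4 + 9) / 6 = 32/6 = 5.3333
  x̄ = (4.1667, 5.3333),  deviation x̄ - mu_0 = (4.1667, 5.3333) - (2, 1) = (2.1667, 4.3333).

Step 2 — sample covariance matrix, S[i,j] = (1/(n-1)) · Σ_k (x_{k,i} - mean_i) · (x_{k,j} - mean_j), divisor n-1 = 5:
  S[A,A] = ((-1.1667)·(-1.1667) + (-0.1667)·(-0.1667) + (-0.1667)·(-0.1667) + (-0.1667)·(-0.1667) + (3.8333)·(3.8333) + (-2.1667)·(-2.1667)) / 5 = 20.8333/5 = 4.1667
  S[A,B] = ((-1.1667)·(-3.3333) + (-0.1667)·(3.6667) + (-0.1667)·(-4.3333) + (-0.1667)·(1.6667) + (3.8333)·(-1.3333) + (-2.1667)·(3.6667)) / 5 = -9.3333/5 = -1.8667
  S[B,B] = ((-3.3333)·(-3.3333) + (3.6667)·(3.6667) + (-4.3333)·(-4.3333) + (1.6667)·(1.6667) + (-1.3333)·(-1.3333) + (3.6667)·(3.6667)) / 5 = 61.3333/5 = 12.2667
  S = [[4.1667, -1.8667],
 [-1.8667, 12.2667]].

Step 3 — invert S. det(S) = 4.1667·12.2667 - (-1.8667)² = 47.6267.
  S^{-1} = (1/det) · [[d, -b], [-b, a]] = [[0.2576, 0.0392],
 [0.0392, 0.0875]].

Step 4 — quadratic form (x̄ - mu_0)^T · S^{-1} · (x̄ - mu_0):
  S^{-1} · (x̄ - mu_0) = (0.7279, 0.464),
  (x̄ - mu_0)^T · [...] = (2.1667)·(0.7279) + (4.3333)·(0.464) = 3.5879.

Step 5 — scale by n: T² = 6 · 3.5879 = 21.5272.

T² ≈ 21.5272


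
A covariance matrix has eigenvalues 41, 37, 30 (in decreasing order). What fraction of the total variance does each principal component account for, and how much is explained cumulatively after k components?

Step 1 — total variance = trace(Sigma) = Σ λ_i = 41 + 37 + 30 = 108.

Step 2 — fraction explained by component i = λ_i / Σ λ:
  PC1: 41/108 = 0.3796
  PC2: 37/108 = 0.3426
  PC3: 30/108 = 0.2778

Step 3 — cumulative fraction after k components = (λ_1 + ... + λ_k) / Σ λ:
  k = 1: 41/108 = 0.3796
  k = 2: (41 + 37)/108 = 78/108 = 0.7222
  k = 3: (41 + 37 + 30)/108 = 108/108 = 1

Summary (fraction, with percent):

explained: PC1 0.3796 (37.96%), PC2 0.3426 (34.26%), PC3 0.2778 (27.78%);  cumulative: 0.3796, 0.7222, 1


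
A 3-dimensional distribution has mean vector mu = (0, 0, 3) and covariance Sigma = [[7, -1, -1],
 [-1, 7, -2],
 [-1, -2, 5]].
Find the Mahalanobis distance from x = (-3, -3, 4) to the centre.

Step 1 — centre the observation: (x - mu) = (-3, -3, 1).

Step 2 — invert Sigma (cofactor / det for 3×3, or solve directly):
  Sigma^{-1} = [[0.1542, 0.0348, 0.0448],
 [0.0348, 0.1692, 0.0746],
 [0.0448, 0.0746, 0.2388]].

Step 3 — form the quadratic (x - mu)^T · Sigma^{-1} · (x - mu):
  Sigma^{-1} · (x - mu) = (-0.5224, -0.5373, -0.1194).
  (x - mu)^T · [Sigma^{-1} · (x - mu)] = (-3)·(-0.5224) + (-3)·(-0.5373) + (1)·(-0.1194) = 3.0597.

Step 4 — take square root: d = √(3.0597) ≈ 1.7492.

d(x, mu) = √(3.0597) ≈ 1.7492


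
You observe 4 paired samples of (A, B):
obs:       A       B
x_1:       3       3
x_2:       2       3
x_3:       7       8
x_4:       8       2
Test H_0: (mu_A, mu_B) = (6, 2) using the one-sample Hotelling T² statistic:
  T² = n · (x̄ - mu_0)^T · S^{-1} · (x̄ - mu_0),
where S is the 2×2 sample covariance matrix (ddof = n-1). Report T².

Step 1 — sample mean vector:
  mean(A) = (3 + 2 + 7 + 8) / 4 = 20/4 = 5
  mean(B) = (3 + 3 + 8 + 2) / 4 = 16/4 = 4
  x̄ = (5, 4),  deviation x̄ - mu_0 = (5, 4) - (6, 2) = (-1, 2).

Step 2 — sample covariance matrix, S[i,j] = (1/(n-1)) · Σ_k (x_{k,i} - mean_i) · (x_{k,j} - mean_j), divisor n-1 = 3:
  S[A,A] = ((-2)·(-2) + (-3)·(-3) + (2)·(2) + (3)·(3)) / 3 = 26/3 = 8.6667
  S[A,B] = ((-2)·(-1) + (-3)·(-1) + (2)·(4) + (3)·(-2)) / 3 = 7/3 = 2.3333
  S[B,B] = ((-1)·(-1) + (-1)·(-1) + (4)·(4) + (-2)·(-2)) / 3 = 22/3 = 7.3333
  S = [[8.6667, 2.3333],
 [2.3333, 7.3333]].

Step 3 — invert S. det(S) = 8.6667·7.3333 - (2.3333)² = 58.1111.
  S^{-1} = (1/det) · [[d, -b], [-b, a]] = [[0.1262, -0.0402],
 [-0.0402, 0.1491]].

Step 4 — quadratic form (x̄ - mu_0)^T · S^{-1} · (x̄ - mu_0):
  S^{-1} · (x̄ - mu_0) = (-0.2065, 0.3384),
  (x̄ - mu_0)^T · [...] = (-1)·(-0.2065) + (2)·(0.3384) = 0.8834.

Step 5 — scale by n: T² = 4 · 0.8834 = 3.5335.

T² ≈ 3.5335


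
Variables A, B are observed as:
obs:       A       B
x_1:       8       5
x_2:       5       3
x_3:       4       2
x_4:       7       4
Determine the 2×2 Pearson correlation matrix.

Step 1 — column means:
  mean(A) = (8 + 5 + 4 + 7) / 4 = 24/4 = 6
  mean(B) = (5 + 3 + 2 + 4) / 4 = 14/4 = 3.5

Step 2 — sample variances and covariances s[i,j] = (1/(n-1)) · Σ_k (x_{k,i} - mean_i) · (x_{k,j} - mean_j), with n-1 = 3:
  s[A,A] = ((2)·(2) + (-1)·(-1) + (-2)·(-2) + (1)·(1)) / 3 = 10/3 = 3.3333
  s[A,B] = ((2)·(1.5) + (-1)·(-0.5) + (-2)·(-1.5) + (1)·(0.5)) / 3 = 7/3 = 2.3333
  s[B,B] = ((1.5)·(1.5) + (-0.5)·(-0.5) + (-1.5)·(-1.5) + (0.5)·(0.5)) / 3 = 5/3 = 1.6667
  Sample standard deviations s_i = √(s[i,i]):
  s(A) = √(3.3333) = 1.8257
  s(B) = √(1.6667) = 1.291

Step 3 — r_{ij} = s_{ij} / (s_i · s_j):
  r[A,A] = 1 (diagonal).
  r[A,B] = 2.3333 / (1.8257 · 1.291) = 2.3333 / 2.357 = 0.9899
  r[B,B] = 1 (diagonal).

R is symmetric with unit diagonal. Assembling:

R = [[1, 0.9899],
 [0.9899, 1]]
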